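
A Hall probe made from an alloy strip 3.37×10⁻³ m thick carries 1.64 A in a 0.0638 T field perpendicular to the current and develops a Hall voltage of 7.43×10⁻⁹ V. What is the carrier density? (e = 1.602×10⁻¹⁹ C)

n ≈ 2.61×10²⁸ m⁻³

From V_H = IB/(n e t), n = IB/(V_H e t).
n = (1.64)(0.0638)/((7.43×10⁻⁹)(1.602×10⁻¹⁹)(3.37×10⁻³)) ≈ 2.61×10²⁸ m⁻³.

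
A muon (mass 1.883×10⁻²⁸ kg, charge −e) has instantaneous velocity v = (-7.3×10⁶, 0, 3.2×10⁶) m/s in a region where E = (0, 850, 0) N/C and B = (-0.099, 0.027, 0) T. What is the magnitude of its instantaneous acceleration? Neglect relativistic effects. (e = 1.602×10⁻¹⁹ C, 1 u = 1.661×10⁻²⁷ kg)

|a| ≈ 3.25×10¹⁴ m/s²

v×B = (-8.64×10⁴, -3.17×10⁵, -1.97×10⁵) N/C.
E + v×B = (-8.64×10⁴, -3.16×10⁵, -1.97×10⁵) N/C.
F = q(E + v×B) = (−1.602×10⁻¹⁹ C)·(-8.64×10⁴, -3.16×10⁵, -1.97×10⁵) = (1.38×10⁻¹⁴, 5.06×10⁻¹⁴, 3.16×10⁻¹⁴) N.
|a| = |F|/m = 6.124×10⁻¹⁴/1.883×10⁻²⁸ ≈ 3.25×10¹⁴ m/s².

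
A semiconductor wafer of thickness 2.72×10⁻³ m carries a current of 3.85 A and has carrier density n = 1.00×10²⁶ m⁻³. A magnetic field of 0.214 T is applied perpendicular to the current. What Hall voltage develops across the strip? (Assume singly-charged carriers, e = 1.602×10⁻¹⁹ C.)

V_H ≈ 1.89×10⁻⁵ V

V_H = IB/(n e t).
V_H = (3.85)(0.214)/((1.00×10²⁶)(1.602×10⁻¹⁹)(2.72×10⁻³)) ≈ 1.89×10⁻⁵ V.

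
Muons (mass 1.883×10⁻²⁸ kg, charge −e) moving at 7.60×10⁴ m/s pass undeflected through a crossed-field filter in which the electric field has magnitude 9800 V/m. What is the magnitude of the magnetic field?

Balance of forces in the selector: qE = qvB ⇒ B = E/v.
B = 9800/7.60×10⁴ = 0.129 T.

B = 0.129 T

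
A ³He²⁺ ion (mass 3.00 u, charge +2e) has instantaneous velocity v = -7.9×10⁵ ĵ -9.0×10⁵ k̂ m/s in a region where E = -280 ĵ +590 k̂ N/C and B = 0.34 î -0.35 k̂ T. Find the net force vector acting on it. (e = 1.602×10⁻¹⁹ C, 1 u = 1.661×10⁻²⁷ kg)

v×B = (2.76×10⁵, -3.06×10⁵, 2.69×10⁵) N/C.
E + v×B = (2.76×10⁵, -3.06×10⁵, 2.69×10⁵) N/C.
F = q(E + v×B) = (3.204×10⁻¹⁹ C)·(2.76×10⁵, -3.06×10⁵, 2.69×10⁵) = (8.86×10⁻¹⁴, -9.81×10⁻¹⁴, 8.62×10⁻¹⁴) N.

F ≈ (8.86×10⁻¹⁴, -9.81×10⁻¹⁴, 8.62×10⁻¹⁴) N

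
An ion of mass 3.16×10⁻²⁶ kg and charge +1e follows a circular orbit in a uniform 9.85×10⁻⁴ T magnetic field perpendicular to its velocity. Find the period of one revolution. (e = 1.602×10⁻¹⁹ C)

T ≈ 1.26×10⁻³ s

The cyclotron period depends only on m, q, B: T = 2πm/(|q|B).
T = 2π(3.16×10⁻²⁶)/((1.602×10⁻¹⁹)(9.85×10⁻⁴)) ≈ 1.26×10⁻³ s.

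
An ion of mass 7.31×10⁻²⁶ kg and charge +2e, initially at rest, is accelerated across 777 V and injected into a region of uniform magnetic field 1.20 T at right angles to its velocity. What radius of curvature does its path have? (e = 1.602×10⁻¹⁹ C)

r ≈ 0.0157 m

Acceleration: |q|V = ½mv² ⇒ v = √(2|q|V/m) = √(2·3.204×10⁻¹⁹·777/7.31×10⁻²⁶) ≈ 8.253×10⁴ m/s.
In the field: r = mv/(|q|B) = (7.31×10⁻²⁶)(8.253×10⁴)/((3.204×10⁻¹⁹)(1.20)) ≈ 0.0157 m.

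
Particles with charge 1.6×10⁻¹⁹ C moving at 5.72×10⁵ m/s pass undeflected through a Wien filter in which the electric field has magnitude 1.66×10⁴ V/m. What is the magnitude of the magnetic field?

Balance of forces in the selector: qE = qvB ⇒ B = E/v.
B = 1.66×10⁴/5.72×10⁵ = 0.0290 T.

B = 0.0290 T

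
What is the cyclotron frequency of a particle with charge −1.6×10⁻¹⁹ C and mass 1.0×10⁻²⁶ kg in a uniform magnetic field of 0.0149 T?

f ≈ 3.79×10⁴ Hz

f = |q|B/(2πm).
f = (1.6×10⁻¹⁹)(0.0149)/(2π·1.0×10⁻²⁶) ≈ 3.79×10⁴ Hz.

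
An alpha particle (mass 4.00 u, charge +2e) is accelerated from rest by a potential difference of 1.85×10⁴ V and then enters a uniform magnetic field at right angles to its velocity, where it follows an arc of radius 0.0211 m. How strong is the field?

B ≈ 1.31 T

v = √(2|q|V/m) = √(2·3.204×10⁻¹⁹·1.85×10⁴/6.644×10⁻²⁷) ≈ 1.336×10⁶ m/s.
B = mv/(|q|r) = (6.644×10⁻²⁷)(1.336×10⁶)/((3.204×10⁻¹⁹)(0.0211)) ≈ 1.31 T.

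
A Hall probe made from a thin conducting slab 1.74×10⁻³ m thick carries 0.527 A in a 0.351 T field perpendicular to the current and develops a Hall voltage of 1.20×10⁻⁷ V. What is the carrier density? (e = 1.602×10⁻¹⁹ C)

n ≈ 5.53×10²⁷ m⁻³

From V_H = IB/(n e t), n = IB/(V_H e t).
n = (0.527)(0.351)/((1.20×10⁻⁷)(1.602×10⁻¹⁹)(1.74×10⁻³)) ≈ 5.53×10²⁷ m⁻³.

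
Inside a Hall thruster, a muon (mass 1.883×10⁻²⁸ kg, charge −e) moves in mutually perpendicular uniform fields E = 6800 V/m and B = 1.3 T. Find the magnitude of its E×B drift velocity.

The steady drift has the magnetic force balancing the electric force, so v_d = E/B.
v_d = 6800/1.3 = 5200 m/s.

v_d ≈ 5200 m/s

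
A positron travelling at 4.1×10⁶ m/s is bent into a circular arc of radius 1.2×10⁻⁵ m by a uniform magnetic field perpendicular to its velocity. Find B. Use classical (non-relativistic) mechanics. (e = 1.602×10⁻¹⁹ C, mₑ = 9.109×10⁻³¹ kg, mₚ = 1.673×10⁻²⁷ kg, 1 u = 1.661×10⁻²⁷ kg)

B ≈ 1.9 T

From |q|vB = mv²/r, B = mv/(|q|r).
B = (9.109×10⁻³¹)(4.1×10⁶)/((1.602×10⁻¹⁹)(1.2×10⁻⁵)) ≈ 1.9 T.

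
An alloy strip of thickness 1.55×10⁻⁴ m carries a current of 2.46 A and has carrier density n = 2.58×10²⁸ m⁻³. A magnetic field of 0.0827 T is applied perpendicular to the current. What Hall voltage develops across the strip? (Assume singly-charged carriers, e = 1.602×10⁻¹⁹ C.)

V_H ≈ 3.18×10⁻⁷ V

V_H = IB/(n e t).
V_H = (2.46)(0.0827)/((2.58×10²⁸)(1.602×10⁻¹⁹)(1.55×10⁻⁴)) ≈ 3.18×10⁻⁷ V.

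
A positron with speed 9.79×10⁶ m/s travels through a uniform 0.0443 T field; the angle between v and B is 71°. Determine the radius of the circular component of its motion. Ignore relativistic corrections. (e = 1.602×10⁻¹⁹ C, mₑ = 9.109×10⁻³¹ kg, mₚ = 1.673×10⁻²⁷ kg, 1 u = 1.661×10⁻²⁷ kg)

v⊥ = v sinθ = 9.79×10⁶·sin71° ≈ 9.257×10⁶ m/s.
r = m v⊥/(|q|B) = (9.109×10⁻³¹)(9.257×10⁶)/((1.602×10⁻¹⁹)(0.0443)) ≈ 1.19×10⁻³ m.

r ≈ 1.19×10⁻³ m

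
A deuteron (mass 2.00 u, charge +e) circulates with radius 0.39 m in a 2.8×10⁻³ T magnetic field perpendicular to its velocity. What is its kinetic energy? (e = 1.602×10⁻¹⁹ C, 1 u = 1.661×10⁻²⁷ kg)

v = |q|Br/m, then KE = ½mv² = (qBr)²/(2m).
v = (1.602×10⁻¹⁹)(2.8×10⁻³)(0.39)/3.322×10⁻²⁷ ≈ 5.266×10⁴ m/s.
KE = ½(3.322×10⁻²⁷)(5.266×10⁴)² ≈ 4.6×10⁻¹⁸ J.

KE ≈ 4.6×10⁻¹⁸ J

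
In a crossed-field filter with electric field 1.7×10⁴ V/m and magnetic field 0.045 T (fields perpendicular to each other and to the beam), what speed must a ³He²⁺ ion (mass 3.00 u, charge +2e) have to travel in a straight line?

Straight-line motion ⇒ electric and magnetic forces cancel, so E = vB.
v = E/B = 1.7×10⁴/0.045 = 3.8×10⁵ m/s.

v = 3.8×10⁵ m/s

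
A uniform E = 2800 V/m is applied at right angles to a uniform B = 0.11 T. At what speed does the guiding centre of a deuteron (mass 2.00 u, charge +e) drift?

The E×B drift speed is v_d = E/B.
v_d = 2800/0.11 = 2.5×10⁴ m/s.

v_d ≈ 2.5×10⁴ m/s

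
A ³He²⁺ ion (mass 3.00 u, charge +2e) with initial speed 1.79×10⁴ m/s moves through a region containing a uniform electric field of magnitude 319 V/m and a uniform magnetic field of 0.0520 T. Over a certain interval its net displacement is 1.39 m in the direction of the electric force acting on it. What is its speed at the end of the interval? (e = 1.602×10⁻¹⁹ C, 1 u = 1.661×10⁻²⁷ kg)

B does no work; ΔKE = |q|E d.
½mv_f² = ½mv₀² + |q|Ed = ½(4.983×10⁻²⁷)(1.79×10⁴)² + (3.204×10⁻¹⁹)(319)(1.39) ≈ 7.983×10⁻¹⁹ J + 1.421×10⁻¹⁶ J ≈ 1.429×10⁻¹⁶ J.
v_f = √(2·1.429×10⁻¹⁶/4.983×10⁻²⁷) ≈ 2.39×10⁵ m/s.

v_f ≈ 2.39×10⁵ m/s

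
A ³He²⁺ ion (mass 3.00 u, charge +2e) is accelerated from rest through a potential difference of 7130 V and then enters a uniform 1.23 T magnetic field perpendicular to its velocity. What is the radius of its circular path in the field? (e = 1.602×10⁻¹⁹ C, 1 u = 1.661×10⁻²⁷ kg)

Acceleration: |q|V = ½mv² ⇒ v = √(2|q|V/m) = √(2·3.204×10⁻¹⁹·7130/4.983×10⁻²⁷) ≈ 9.575×10⁵ m/s.
In the field: r = mv/(|q|B) = (4.983×10⁻²⁷)(9.575×10⁵)/((3.204×10⁻¹⁹)(1.23)) ≈ 0.0121 m.

r ≈ 0.0121 m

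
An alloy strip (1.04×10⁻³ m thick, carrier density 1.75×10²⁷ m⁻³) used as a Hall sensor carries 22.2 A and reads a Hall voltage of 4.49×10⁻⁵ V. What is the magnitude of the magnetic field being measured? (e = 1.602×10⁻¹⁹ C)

B ≈ 0.590 T

From V_H = IB/(n e t), B = V_H n e t / I.
B = (4.49×10⁻⁵)(1.75×10²⁷)(1.602×10⁻¹⁹)(1.04×10⁻³)/22.2 ≈ 0.590 T.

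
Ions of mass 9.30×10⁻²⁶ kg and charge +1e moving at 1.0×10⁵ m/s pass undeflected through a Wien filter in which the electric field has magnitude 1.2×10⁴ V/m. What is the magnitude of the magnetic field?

B = 0.12 T

Balance of forces in the selector: qE = qvB ⇒ B = E/v.
B = 1.2×10⁴/1.0×10⁵ = 0.12 T.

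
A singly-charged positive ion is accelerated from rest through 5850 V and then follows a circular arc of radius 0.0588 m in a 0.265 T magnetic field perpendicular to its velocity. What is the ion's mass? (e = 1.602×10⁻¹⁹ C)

Combine |q|V = ½mv² and r = mv/(|q|B): eliminate v to get m = qB²r²/(2V).
m = (1.602×10⁻¹⁹)(0.265)²(0.0588)²/(2·5850) ≈ 3.32×10⁻²⁷ kg.

m ≈ 3.32×10⁻²⁷ kg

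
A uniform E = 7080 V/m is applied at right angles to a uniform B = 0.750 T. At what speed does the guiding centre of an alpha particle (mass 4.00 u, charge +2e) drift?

v_d ≈ 9440 m/s

In crossed fields the guiding centre drifts at v_d = |E×B|/B² = E/B, independent of charge and mass.
v_d = 7080/0.750 = 9440 m/s.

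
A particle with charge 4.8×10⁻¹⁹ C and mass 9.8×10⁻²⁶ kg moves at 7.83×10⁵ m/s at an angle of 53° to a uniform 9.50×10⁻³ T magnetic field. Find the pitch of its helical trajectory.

v∥ = v cosθ = 7.83×10⁵·cos53° ≈ 4.712×10⁵ m/s.
T = 2πm/(|q|B) = 2π(9.8×10⁻²⁶)/((4.8×10⁻¹⁹)(9.50×10⁻³)) ≈ 1.350×10⁻⁴ s.
pitch = v∥ T = (4.712×10⁵)(1.350×10⁻⁴) ≈ 63.6 m.

p ≈ 63.6 m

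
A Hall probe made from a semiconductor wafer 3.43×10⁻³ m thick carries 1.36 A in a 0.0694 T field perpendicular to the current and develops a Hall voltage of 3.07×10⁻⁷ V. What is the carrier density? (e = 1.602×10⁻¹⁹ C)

n ≈ 5.60×10²⁶ m⁻³

From V_H = IB/(n e t), n = IB/(V_H e t).
n = (1.36)(0.0694)/((3.07×10⁻⁷)(1.602×10⁻¹⁹)(3.43×10⁻³)) ≈ 5.60×10²⁶ m⁻³.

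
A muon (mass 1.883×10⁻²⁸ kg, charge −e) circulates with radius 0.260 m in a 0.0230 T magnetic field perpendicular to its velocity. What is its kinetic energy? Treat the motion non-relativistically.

KE ≈ 2.44×10⁻¹⁵ J

v = |q|Br/m, then KE = ½mv² = (qBr)²/(2m).
v = (1.602×10⁻¹⁹)(0.0230)(0.260)/1.883×10⁻²⁸ ≈ 5.088×10⁶ m/s.
KE = ½(1.883×10⁻²⁸)(5.088×10⁶)² ≈ 2.44×10⁻¹⁵ J.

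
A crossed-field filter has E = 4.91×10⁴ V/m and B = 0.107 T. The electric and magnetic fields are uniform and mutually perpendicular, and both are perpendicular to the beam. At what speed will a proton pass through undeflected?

Zero net Lorentz force requires |qE| = |q v×B|, i.e. E = vB.
v = E/B = 4.91×10⁴/0.107 = 4.59×10⁵ m/s.
The result is independent of the particle's charge and mass.

v = 4.59×10⁵ m/s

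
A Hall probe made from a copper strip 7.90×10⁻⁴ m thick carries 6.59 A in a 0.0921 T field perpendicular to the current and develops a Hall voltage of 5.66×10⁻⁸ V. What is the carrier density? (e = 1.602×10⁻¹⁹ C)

From V_H = IB/(n e t), n = IB/(V_H e t).
n = (6.59)(0.0921)/((5.66×10⁻⁸)(1.602×10⁻¹⁹)(7.90×10⁻⁴)) ≈ 8.47×10²⁸ m⁻³.

n ≈ 8.47×10²⁸ m⁻³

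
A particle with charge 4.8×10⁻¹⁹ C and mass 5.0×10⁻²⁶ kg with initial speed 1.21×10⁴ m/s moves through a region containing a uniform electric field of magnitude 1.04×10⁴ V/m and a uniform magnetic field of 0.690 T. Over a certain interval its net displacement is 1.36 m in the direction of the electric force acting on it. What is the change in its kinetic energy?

The magnetic force is always ⟂ v and does no work; only the electric force changes KE.
ΔKE = F_E · d = |q|E d = (4.8×10⁻¹⁹)(1.04×10⁴)(1.36) ≈ 6.79×10⁻¹⁵ J.

ΔKE ≈ 6.79×10⁻¹⁵ J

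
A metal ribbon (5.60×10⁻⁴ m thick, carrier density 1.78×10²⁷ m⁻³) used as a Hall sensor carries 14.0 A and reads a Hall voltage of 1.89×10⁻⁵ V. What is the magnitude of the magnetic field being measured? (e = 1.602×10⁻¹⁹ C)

B ≈ 0.216 T

From V_H = IB/(n e t), B = V_H n e t / I.
B = (1.89×10⁻⁵)(1.78×10²⁷)(1.602×10⁻¹⁹)(5.60×10⁻⁴)/14.0 ≈ 0.216 T.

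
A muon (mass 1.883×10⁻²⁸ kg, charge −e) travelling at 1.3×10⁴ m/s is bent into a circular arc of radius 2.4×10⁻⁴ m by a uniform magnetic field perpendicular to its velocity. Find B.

From |q|vB = mv²/r, B = mv/(|q|r).
B = (1.883×10⁻²⁸)(1.3×10⁴)/((1.602×10⁻¹⁹)(2.4×10⁻⁴)) ≈ 0.064 T.

B ≈ 0.064 T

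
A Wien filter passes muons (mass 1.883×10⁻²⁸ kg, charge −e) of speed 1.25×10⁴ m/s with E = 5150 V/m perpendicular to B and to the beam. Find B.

B = 0.412 T

Balance of forces in the selector: qE = qvB ⇒ B = E/v.
B = 5150/1.25×10⁴ = 0.412 T.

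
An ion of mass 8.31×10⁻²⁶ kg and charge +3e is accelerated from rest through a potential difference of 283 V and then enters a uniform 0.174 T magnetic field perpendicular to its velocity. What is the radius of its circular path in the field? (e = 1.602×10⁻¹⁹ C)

Acceleration: |q|V = ½mv² ⇒ v = √(2|q|V/m) = √(2·4.806×10⁻¹⁹·283/8.31×10⁻²⁶) ≈ 5.721×10⁴ m/s.
In the field: r = mv/(|q|B) = (8.31×10⁻²⁶)(5.721×10⁴)/((4.806×10⁻¹⁹)(0.174)) ≈ 0.0569 m.

r ≈ 0.0569 m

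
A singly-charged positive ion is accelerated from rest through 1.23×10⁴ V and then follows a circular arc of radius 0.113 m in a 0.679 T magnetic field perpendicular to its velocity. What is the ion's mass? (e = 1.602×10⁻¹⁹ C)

Combine |q|V = ½mv² and r = mv/(|q|B): eliminate v to get m = qB²r²/(2V).
m = (1.602×10⁻¹⁹)(0.679)²(0.113)²/(2·1.23×10⁴) ≈ 3.83×10⁻²⁶ kg.

m ≈ 3.83×10⁻²⁶ kg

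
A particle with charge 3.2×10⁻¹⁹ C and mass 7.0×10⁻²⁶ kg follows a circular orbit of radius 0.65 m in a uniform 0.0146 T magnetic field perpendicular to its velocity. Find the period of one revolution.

The cyclotron period depends only on m, q, B: T = 2πm/(|q|B).
T = 2π(7.0×10⁻²⁶)/((3.2×10⁻¹⁹)(0.0146)) ≈ 9.41×10⁻⁵ s.

T ≈ 9.41×10⁻⁵ s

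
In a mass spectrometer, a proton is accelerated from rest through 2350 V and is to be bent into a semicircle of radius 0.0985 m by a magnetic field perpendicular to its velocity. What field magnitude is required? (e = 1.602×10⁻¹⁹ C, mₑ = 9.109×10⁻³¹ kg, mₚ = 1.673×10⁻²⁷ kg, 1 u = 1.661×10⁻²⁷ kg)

B ≈ 0.0711 T

v = √(2|q|V/m) = √(2·1.602×10⁻¹⁹·2350/1.673×10⁻²⁷) ≈ 6.709×10⁵ m/s.
B = mv/(|q|r) = (1.673×10⁻²⁷)(6.709×10⁵)/((1.602×10⁻¹⁹)(0.0985)) ≈ 0.0711 T.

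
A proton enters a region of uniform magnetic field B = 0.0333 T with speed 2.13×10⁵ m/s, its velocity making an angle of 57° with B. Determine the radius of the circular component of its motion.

r ≈ 0.0560 m

v⊥ = v sinθ = 2.13×10⁵·sin57° ≈ 1.786×10⁵ m/s.
r = m v⊥/(|q|B) = (1.673×10⁻²⁷)(1.786×10⁵)/((1.602×10⁻¹⁹)(0.0333)) ≈ 0.0560 m.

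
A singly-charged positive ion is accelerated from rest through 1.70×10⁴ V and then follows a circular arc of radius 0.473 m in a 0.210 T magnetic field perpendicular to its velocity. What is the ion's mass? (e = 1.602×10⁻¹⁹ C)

Combine |q|V = ½mv² and r = mv/(|q|B): eliminate v to get m = qB²r²/(2V).
m = (1.602×10⁻¹⁹)(0.210)²(0.473)²/(2·1.70×10⁴) ≈ 4.65×10⁻²⁶ kg.

m ≈ 4.65×10⁻²⁶ kg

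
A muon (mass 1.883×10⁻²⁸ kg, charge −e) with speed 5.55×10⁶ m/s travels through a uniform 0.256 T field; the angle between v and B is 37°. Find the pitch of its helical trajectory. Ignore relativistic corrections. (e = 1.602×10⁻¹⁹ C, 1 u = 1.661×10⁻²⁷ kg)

p ≈ 0.128 m

v∥ = v cosθ = 5.55×10⁶·cos37° ≈ 4.432×10⁶ m/s.
T = 2πm/(|q|B) = 2π(1.883×10⁻²⁸)/((1.602×10⁻¹⁹)(0.256)) ≈ 2.885×10⁻⁸ s.
pitch = v∥ T = (4.432×10⁶)(2.885×10⁻⁸) ≈ 0.128 m.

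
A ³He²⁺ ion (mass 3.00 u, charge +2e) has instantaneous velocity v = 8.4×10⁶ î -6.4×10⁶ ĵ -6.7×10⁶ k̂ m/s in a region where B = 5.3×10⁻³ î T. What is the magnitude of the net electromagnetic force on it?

v×B = (0, -3.55×10⁴, 3.39×10⁴) N/C.
F = q v×B = (3.204×10⁻¹⁹ C)·(0, -3.55×10⁴, 3.39×10⁴) = (0, -1.14×10⁻¹⁴, 1.09×10⁻¹⁴) N.
|F| = 1.57×10⁻¹⁴ N.

|F| ≈ 1.57×10⁻¹⁴ N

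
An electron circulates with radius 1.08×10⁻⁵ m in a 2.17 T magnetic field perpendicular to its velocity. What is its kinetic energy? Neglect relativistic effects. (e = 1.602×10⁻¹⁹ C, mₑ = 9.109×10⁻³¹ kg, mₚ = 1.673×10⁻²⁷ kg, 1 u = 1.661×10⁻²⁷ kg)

KE ≈ 48.3 eV

v = |q|Br/m, then KE = ½mv² = (qBr)²/(2m).
v = (1.602×10⁻¹⁹)(2.17)(1.08×10⁻⁵)/9.109×10⁻³¹ ≈ 4.122×10⁶ m/s.
KE = ½(9.109×10⁻³¹)(4.122×10⁶)² ≈ 7.74×10⁻¹⁸ J = 48.3 eV.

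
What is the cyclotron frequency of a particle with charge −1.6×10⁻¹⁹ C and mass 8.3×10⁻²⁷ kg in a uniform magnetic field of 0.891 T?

f ≈ 2.73×10⁶ Hz

f = |q|B/(2πm).
f = (1.6×10⁻¹⁹)(0.891)/(2π·8.3×10⁻²⁷) ≈ 2.73×10⁶ Hz.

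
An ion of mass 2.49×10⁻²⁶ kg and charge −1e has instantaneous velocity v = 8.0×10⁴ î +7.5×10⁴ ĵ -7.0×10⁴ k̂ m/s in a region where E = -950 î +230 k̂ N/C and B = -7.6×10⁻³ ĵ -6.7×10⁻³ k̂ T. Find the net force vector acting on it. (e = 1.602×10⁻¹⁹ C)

F ≈ (3.18×10⁻¹⁶, -8.59×10⁻¹⁷, 6.06×10⁻¹⁷) N

v×B = (-1030, 536, -608) N/C.
E + v×B = (-1980, 536, -378) N/C.
F = q(E + v×B) = (−1.602×10⁻¹⁹ C)·(-1980, 536, -378) = (3.18×10⁻¹⁶, -8.59×10⁻¹⁷, 6.06×10⁻¹⁷) N.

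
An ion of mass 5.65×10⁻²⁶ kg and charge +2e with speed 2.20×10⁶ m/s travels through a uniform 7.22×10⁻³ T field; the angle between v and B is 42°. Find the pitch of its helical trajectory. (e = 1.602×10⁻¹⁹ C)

p ≈ 251 m

v∥ = v cosθ = 2.20×10⁶·cos42° ≈ 1.635×10⁶ m/s.
T = 2πm/(|q|B) = 2π(5.65×10⁻²⁶)/((3.204×10⁻¹⁹)(7.22×10⁻³)) ≈ 1.535×10⁻⁴ s.
pitch = v∥ T = (1.635×10⁶)(1.535×10⁻⁴) ≈ 251 m.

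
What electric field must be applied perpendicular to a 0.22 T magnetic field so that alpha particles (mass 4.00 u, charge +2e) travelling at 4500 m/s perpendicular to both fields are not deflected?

E = 990 V/m

For straight-line motion qE = qvB, so E = vB.
E = 4500 × 0.22 = 990 V/m.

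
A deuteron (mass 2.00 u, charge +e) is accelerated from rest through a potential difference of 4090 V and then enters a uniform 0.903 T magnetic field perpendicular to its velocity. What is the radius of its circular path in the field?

r ≈ 0.0144 m

Acceleration: |q|V = ½mv² ⇒ v = √(2|q|V/m) = √(2·1.602×10⁻¹⁹·4090/3.322×10⁻²⁷) ≈ 6.281×10⁵ m/s.
In the field: r = mv/(|q|B) = (3.322×10⁻²⁷)(6.281×10⁵)/((1.602×10⁻¹⁹)(0.903)) ≈ 0.0144 m.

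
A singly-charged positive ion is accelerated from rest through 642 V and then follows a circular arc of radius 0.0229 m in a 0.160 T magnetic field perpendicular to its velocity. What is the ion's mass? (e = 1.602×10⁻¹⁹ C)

m ≈ 1.67×10⁻²⁷ kg

Combine |q|V = ½mv² and r = mv/(|q|B): eliminate v to get m = qB²r²/(2V).
m = (1.602×10⁻¹⁹)(0.160)²(0.0229)²/(2·642) ≈ 1.67×10⁻²⁷ kg.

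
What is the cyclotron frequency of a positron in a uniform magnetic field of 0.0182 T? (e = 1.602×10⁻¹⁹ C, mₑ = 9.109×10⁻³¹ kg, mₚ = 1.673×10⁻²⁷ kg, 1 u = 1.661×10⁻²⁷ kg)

f = |q|B/(2πm).
f = (1.602×10⁻¹⁹)(0.0182)/(2π·9.109×10⁻³¹) ≈ 5.09×10⁸ Hz.

f ≈ 5.09×10⁸ Hz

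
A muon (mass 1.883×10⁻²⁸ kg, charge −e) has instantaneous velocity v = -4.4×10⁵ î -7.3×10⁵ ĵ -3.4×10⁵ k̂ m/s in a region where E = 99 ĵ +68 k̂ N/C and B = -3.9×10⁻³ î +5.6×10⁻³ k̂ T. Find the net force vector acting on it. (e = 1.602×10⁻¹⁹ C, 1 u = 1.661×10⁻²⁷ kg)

v×B = (-4090, 3790, -2850) N/C.
E + v×B = (-4090, 3890, -2780) N/C.
F = q(E + v×B) = (−1.602×10⁻¹⁹ C)·(-4090, 3890, -2780) = (6.55×10⁻¹⁶, -6.23×10⁻¹⁶, 4.45×10⁻¹⁶) N.

F ≈ (6.55×10⁻¹⁶, -6.23×10⁻¹⁶, 4.45×10⁻¹⁶) N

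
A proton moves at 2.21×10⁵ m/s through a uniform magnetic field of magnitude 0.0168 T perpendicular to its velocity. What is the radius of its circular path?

The magnetic force provides the centripetal force: |q|vB = mv²/r.
r = mv/(|q|B) = (1.673×10⁻²⁷)(2.21×10⁵)/((1.602×10⁻¹⁹)(0.0168)) ≈ 0.137 m.

r ≈ 0.137 m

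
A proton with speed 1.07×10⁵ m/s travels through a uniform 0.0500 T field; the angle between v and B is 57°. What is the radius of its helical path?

v⊥ = v sinθ = 1.07×10⁵·sin57° ≈ 8.974×10⁴ m/s.
r = m v⊥/(|q|B) = (1.673×10⁻²⁷)(8.974×10⁴)/((1.602×10⁻¹⁹)(0.0500)) ≈ 0.0187 m.

r ≈ 0.0187 m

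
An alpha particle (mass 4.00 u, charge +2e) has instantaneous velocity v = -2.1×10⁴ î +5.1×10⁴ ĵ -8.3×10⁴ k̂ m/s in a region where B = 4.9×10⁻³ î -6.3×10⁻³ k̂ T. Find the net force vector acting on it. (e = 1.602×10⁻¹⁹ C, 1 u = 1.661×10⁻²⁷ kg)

v×B = (-321, -539, -250) N/C.
F = q v×B = (3.204×10⁻¹⁹ C)·(-321, -539, -250) = (-1.03×10⁻¹⁶, -1.73×10⁻¹⁶, -8.01×10⁻¹⁷) N.

F ≈ (-1.03×10⁻¹⁶, -1.73×10⁻¹⁶, -8.01×10⁻¹⁷) N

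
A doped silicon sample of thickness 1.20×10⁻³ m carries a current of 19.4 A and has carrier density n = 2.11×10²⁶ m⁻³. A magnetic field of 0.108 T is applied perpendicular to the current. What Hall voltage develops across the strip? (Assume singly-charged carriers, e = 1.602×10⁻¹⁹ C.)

V_H ≈ 5.17×10⁻⁵ V

V_H = IB/(n e t).
V_H = (19.4)(0.108)/((2.11×10²⁶)(1.602×10⁻¹⁹)(1.20×10⁻³)) ≈ 5.17×10⁻⁵ V.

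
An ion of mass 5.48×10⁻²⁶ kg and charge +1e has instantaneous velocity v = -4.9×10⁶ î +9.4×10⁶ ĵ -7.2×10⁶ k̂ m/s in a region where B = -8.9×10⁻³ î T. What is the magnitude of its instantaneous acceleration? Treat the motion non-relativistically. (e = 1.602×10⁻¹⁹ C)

|a| ≈ 3.08×10¹¹ m/s²

v×B = (0, 6.41×10⁴, 8.37×10⁴) N/C.
F = q v×B = (1.602×10⁻¹⁹ C)·(0, 6.41×10⁴, 8.37×10⁴) = (0, 1.03×10⁻¹⁴, 1.34×10⁻¹⁴) N.
|a| = |F|/m = 1.688×10⁻¹⁴/5.48×10⁻²⁶ ≈ 3.08×10¹¹ m/s².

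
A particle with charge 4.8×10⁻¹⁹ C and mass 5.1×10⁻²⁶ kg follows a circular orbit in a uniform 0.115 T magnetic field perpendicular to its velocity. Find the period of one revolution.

The cyclotron period depends only on m, q, B: T = 2πm/(|q|B).
T = 2π(5.1×10⁻²⁶)/((4.8×10⁻¹⁹)(0.115)) ≈ 5.81×10⁻⁶ s.

T ≈ 5.81×10⁻⁶ s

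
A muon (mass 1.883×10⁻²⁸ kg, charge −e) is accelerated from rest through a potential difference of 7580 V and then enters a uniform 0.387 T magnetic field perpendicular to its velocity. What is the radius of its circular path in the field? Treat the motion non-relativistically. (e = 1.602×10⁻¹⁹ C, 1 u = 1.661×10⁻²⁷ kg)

Acceleration: |q|V = ½mv² ⇒ v = √(2|q|V/m) = √(2·1.602×10⁻¹⁹·7580/1.883×10⁻²⁸) ≈ 3.591×10⁶ m/s.
In the field: r = mv/(|q|B) = (1.883×10⁻²⁸)(3.591×10⁶)/((1.602×10⁻¹⁹)(0.387)) ≈ 0.0109 m.

r ≈ 0.0109 m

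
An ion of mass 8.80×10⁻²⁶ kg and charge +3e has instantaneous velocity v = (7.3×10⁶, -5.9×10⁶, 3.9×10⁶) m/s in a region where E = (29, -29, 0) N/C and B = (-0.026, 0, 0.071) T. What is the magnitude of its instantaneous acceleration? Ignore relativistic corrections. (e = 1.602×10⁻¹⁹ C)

|a| ≈ 4.17×10¹² m/s²

v×B = (-4.19×10⁵, -6.20×10⁵, -1.53×10⁵) N/C.
E + v×B = (-4.19×10⁵, -6.20×10⁵, -1.53×10⁵) N/C.
F = q(E + v×B) = (4.806×10⁻¹⁹ C)·(-4.19×10⁵, -6.20×10⁵, -1.53×10⁵) = (-2.01×10⁻¹³, -2.98×10⁻¹³, -7.37×10⁻¹⁴) N.
|a| = |F|/m = 3.670×10⁻¹³/8.80×10⁻²⁶ ≈ 4.17×10¹² m/s².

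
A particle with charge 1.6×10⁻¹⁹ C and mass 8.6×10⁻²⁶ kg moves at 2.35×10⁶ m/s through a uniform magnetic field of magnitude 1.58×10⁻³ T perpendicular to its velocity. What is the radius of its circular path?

The magnetic force provides the centripetal force: |q|vB = mv²/r.
r = mv/(|q|B) = (8.6×10⁻²⁶)(2.35×10⁶)/((1.6×10⁻¹⁹)(1.58×10⁻³)) ≈ 799 m.

r ≈ 799 m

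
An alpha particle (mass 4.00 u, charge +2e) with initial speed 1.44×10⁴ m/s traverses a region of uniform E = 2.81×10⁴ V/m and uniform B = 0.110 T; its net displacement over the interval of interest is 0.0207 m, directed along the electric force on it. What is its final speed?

v_f ≈ 2.37×10⁵ m/s

B does no work; ΔKE = |q|E d.
½mv_f² = ½mv₀² + |q|Ed = ½(6.644×10⁻²⁷)(1.44×10⁴)² + (3.204×10⁻¹⁹)(2.81×10⁴)(0.0207) ≈ 6.888×10⁻¹⁹ J + 1.864×10⁻¹⁶ J ≈ 1.871×10⁻¹⁶ J.
v_f = √(2·1.871×10⁻¹⁶/6.644×10⁻²⁷) ≈ 2.37×10⁵ m/s.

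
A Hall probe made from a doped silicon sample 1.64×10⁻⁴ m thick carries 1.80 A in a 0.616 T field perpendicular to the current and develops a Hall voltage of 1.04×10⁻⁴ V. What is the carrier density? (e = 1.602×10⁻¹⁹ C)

From V_H = IB/(n e t), n = IB/(V_H e t).
n = (1.80)(0.616)/((1.04×10⁻⁴)(1.602×10⁻¹⁹)(1.64×10⁻⁴)) ≈ 4.06×10²⁶ m⁻³.

n ≈ 4.06×10²⁶ m⁻³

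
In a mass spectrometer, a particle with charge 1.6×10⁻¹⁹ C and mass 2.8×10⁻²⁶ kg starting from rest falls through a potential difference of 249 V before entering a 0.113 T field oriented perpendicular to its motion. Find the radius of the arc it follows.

r ≈ 0.0826 m

Acceleration: |q|V = ½mv² ⇒ v = √(2|q|V/m) = √(2·1.6×10⁻¹⁹·249/2.8×10⁻²⁶) ≈ 5.335×10⁴ m/s.
In the field: r = mv/(|q|B) = (2.8×10⁻²⁶)(5.335×10⁴)/((1.6×10⁻¹⁹)(0.113)) ≈ 0.0826 m.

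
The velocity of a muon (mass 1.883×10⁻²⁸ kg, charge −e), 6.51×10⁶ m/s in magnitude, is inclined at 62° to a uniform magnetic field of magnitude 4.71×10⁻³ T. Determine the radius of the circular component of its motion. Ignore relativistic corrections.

v⊥ = v sinθ = 6.51×10⁶·sin62° ≈ 5.748×10⁶ m/s.
r = m v⊥/(|q|B) = (1.883×10⁻²⁸)(5.748×10⁶)/((1.602×10⁻¹⁹)(4.71×10⁻³)) ≈ 1.43 m.

r ≈ 1.43 m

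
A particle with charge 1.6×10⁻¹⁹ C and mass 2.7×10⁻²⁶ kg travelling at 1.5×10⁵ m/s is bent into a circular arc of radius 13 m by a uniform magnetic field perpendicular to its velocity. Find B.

From |q|vB = mv²/r, B = mv/(|q|r).
B = (2.7×10⁻²⁶)(1.5×10⁵)/((1.6×10⁻¹⁹)(13)) ≈ 1.9×10⁻³ T.

B ≈ 1.9×10⁻³ T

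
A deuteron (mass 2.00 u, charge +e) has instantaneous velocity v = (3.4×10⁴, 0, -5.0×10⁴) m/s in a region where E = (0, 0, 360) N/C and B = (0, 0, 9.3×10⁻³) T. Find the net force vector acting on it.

F ≈ (0, -5.07×10⁻¹⁷, 5.77×10⁻¹⁷) N

v×B = (0, -316, 0) N/C.
E + v×B = (0, -316, 360) N/C.
F = q(E + v×B) = (1.602×10⁻¹⁹ C)·(0, -316, 360) = (0, -5.07×10⁻¹⁷, 5.77×10⁻¹⁷) N.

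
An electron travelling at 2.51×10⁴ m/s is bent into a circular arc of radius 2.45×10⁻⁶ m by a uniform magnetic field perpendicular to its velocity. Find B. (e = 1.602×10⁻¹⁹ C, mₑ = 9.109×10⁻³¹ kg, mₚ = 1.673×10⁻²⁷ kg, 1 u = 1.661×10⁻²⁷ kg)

B ≈ 0.0583 T

From |q|vB = mv²/r, B = mv/(|q|r).
B = (9.109×10⁻³¹)(2.51×10⁴)/((1.602×10⁻¹⁹)(2.45×10⁻⁶)) ≈ 0.0583 T.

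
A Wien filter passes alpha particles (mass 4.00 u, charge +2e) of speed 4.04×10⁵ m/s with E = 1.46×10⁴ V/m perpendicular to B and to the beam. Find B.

Balance of forces in the selector: qE = qvB ⇒ B = E/v.
B = 1.46×10⁴/4.04×10⁵ = 0.0361 T.

B = 0.0361 T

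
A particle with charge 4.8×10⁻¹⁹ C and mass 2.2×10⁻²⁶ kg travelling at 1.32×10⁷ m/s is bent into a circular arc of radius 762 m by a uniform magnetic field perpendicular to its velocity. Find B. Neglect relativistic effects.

From |q|vB = mv²/r, B = mv/(|q|r).
B = (2.2×10⁻²⁶)(1.32×10⁷)/((4.8×10⁻¹⁹)(762)) ≈ 7.94×10⁻⁴ T.

B ≈ 7.94×10⁻⁴ T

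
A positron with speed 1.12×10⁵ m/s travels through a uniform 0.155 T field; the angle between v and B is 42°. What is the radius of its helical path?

r ≈ 2.75×10⁻⁶ m

v⊥ = v sinθ = 1.12×10⁵·sin42° ≈ 7.494×10⁴ m/s.
r = m v⊥/(|q|B) = (9.109×10⁻³¹)(7.494×10⁴)/((1.602×10⁻¹⁹)(0.155)) ≈ 2.75×10⁻⁶ m.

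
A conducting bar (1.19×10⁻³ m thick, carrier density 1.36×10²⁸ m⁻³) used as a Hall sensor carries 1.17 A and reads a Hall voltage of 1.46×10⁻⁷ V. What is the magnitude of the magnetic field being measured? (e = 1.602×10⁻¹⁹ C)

From V_H = IB/(n e t), B = V_H n e t / I.
B = (1.46×10⁻⁷)(1.36×10²⁸)(1.602×10⁻¹⁹)(1.19×10⁻³)/1.17 ≈ 0.324 T.

B ≈ 0.324 T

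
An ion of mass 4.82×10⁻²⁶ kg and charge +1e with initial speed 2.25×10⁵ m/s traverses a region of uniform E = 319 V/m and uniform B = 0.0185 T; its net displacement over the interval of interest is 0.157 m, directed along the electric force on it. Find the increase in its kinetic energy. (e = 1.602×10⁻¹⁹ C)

The magnetic force is always ⟂ v and does no work; only the electric force changes KE.
ΔKE = F_E · d = |q|E d = (1.602×10⁻¹⁹)(319)(0.157) ≈ 8.02×10⁻¹⁸ J.

ΔKE ≈ 8.02×10⁻¹⁸ J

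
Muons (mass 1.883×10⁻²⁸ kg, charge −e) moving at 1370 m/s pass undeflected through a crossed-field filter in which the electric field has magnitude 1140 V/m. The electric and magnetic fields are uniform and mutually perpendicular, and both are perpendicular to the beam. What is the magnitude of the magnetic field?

B = 0.832 T

Balance of forces in the selector: qE = qvB ⇒ B = E/v.
B = 1140/1370 = 0.832 T.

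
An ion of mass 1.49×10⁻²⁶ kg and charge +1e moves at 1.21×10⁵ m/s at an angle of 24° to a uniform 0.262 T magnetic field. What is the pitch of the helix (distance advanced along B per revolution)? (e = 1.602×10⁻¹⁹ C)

p ≈ 0.247 m

v∥ = v cosθ = 1.21×10⁵·cos24° ≈ 1.105×10⁵ m/s.
T = 2πm/(|q|B) = 2π(1.49×10⁻²⁶)/((1.602×10⁻¹⁹)(0.262)) ≈ 2.231×10⁻⁶ s.
pitch = v∥ T = (1.105×10⁵)(2.231×10⁻⁶) ≈ 0.247 m.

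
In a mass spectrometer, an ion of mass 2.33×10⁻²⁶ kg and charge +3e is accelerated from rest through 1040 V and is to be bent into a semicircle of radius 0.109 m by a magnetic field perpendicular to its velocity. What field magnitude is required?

v = √(2|q|V/m) = √(2·4.806×10⁻¹⁹·1040/2.33×10⁻²⁶) ≈ 2.071×10⁵ m/s.
B = mv/(|q|r) = (2.33×10⁻²⁶)(2.071×10⁵)/((4.806×10⁻¹⁹)(0.109)) ≈ 0.0921 T.

B ≈ 0.0921 T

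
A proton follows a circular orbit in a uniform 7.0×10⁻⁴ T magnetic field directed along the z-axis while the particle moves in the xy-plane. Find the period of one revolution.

The cyclotron period depends only on m, q, B: T = 2πm/(|q|B).
T = 2π(1.673×10⁻²⁷)/((1.602×10⁻¹⁹)(7.0×10⁻⁴)) ≈ 9.4×10⁻⁵ s.

T ≈ 9.4×10⁻⁵ s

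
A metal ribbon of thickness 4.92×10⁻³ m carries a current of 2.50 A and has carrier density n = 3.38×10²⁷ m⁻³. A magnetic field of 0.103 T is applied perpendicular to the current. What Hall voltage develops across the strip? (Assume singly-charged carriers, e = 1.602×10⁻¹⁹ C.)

V_H ≈ 9.67×10⁻⁸ V

V_H = IB/(n e t).
V_H = (2.50)(0.103)/((3.38×10²⁷)(1.602×10⁻¹⁹)(4.92×10⁻³)) ≈ 9.67×10⁻⁸ V.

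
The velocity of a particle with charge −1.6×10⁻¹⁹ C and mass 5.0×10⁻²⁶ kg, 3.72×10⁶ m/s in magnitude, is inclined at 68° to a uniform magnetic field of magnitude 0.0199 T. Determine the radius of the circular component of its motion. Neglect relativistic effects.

v⊥ = v sinθ = 3.72×10⁶·sin68° ≈ 3.449×10⁶ m/s.
r = m v⊥/(|q|B) = (5.0×10⁻²⁶)(3.449×10⁶)/((1.6×10⁻¹⁹)(0.0199)) ≈ 54.2 m.

r ≈ 54.2 m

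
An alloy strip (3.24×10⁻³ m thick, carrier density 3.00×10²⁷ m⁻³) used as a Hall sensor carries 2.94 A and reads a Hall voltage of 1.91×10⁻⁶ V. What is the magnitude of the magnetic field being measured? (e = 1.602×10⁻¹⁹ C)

B ≈ 1.01 T

From V_H = IB/(n e t), B = V_H n e t / I.
B = (1.91×10⁻⁶)(3.00×10²⁷)(1.602×10⁻¹⁹)(3.24×10⁻³)/2.94 ≈ 1.01 T.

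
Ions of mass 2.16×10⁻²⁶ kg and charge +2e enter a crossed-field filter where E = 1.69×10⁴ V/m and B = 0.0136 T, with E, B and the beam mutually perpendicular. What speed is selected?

Zero net Lorentz force requires |qE| = |q v×B|, i.e. E = vB.
v = E/B = 1.69×10⁴/0.0136 = 1.24×10⁶ m/s.
The result is independent of the particle's charge and mass.

v = 1.24×10⁶ m/s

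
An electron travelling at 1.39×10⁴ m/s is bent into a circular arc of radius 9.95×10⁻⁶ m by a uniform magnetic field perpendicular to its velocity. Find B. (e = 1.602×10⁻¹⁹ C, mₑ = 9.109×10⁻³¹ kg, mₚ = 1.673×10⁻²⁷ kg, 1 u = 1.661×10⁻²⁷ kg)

From |q|vB = mv²/r, B = mv/(|q|r).
B = (9.109×10⁻³¹)(1.39×10⁴)/((1.602×10⁻¹⁹)(9.95×10⁻⁶)) ≈ 7.94×10⁻³ T.

B ≈ 7.94×10⁻³ T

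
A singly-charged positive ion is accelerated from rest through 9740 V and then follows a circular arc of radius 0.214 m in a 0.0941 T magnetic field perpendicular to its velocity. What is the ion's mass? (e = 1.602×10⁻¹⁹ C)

m ≈ 3.33×10⁻²⁷ kg

Combine |q|V = ½mv² and r = mv/(|q|B): eliminate v to get m = qB²r²/(2V).
m = (1.602×10⁻¹⁹)(0.0941)²(0.214)²/(2·9740) ≈ 3.33×10⁻²⁷ kg.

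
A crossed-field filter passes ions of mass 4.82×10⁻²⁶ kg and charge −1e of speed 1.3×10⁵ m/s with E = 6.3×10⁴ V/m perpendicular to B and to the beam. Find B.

B = 0.48 T

Balance of forces in the selector: qE = qvB ⇒ B = E/v.
B = 6.3×10⁴/1.3×10⁵ = 0.48 T.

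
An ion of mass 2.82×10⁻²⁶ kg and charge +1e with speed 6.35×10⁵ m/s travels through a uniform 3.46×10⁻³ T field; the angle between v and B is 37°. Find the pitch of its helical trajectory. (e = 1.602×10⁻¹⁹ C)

p ≈ 162 m

v∥ = v cosθ = 6.35×10⁵·cos37° ≈ 5.071×10⁵ m/s.
T = 2πm/(|q|B) = 2π(2.82×10⁻²⁶)/((1.602×10⁻¹⁹)(3.46×10⁻³)) ≈ 3.197×10⁻⁴ s.
pitch = v∥ T = (5.071×10⁵)(3.197×10⁻⁴) ≈ 162 m.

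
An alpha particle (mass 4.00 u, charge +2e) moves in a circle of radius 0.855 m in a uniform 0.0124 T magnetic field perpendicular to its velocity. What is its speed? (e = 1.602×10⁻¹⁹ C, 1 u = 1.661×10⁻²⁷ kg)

v ≈ 5.11×10⁵ m/s

From |q|vB = mv²/r, v = |q|Br/m.
v = (3.204×10⁻¹⁹)(0.0124)(0.855)/6.644×10⁻²⁷ ≈ 5.11×10⁵ m/s.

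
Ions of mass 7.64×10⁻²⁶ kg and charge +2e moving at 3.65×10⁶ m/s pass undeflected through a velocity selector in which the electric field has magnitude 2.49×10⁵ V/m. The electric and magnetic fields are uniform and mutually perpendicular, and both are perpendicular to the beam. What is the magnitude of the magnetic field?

B = 0.0682 T

Balance of forces in the selector: qE = qvB ⇒ B = E/v.
B = 2.49×10⁵/3.65×10⁶ = 0.0682 T.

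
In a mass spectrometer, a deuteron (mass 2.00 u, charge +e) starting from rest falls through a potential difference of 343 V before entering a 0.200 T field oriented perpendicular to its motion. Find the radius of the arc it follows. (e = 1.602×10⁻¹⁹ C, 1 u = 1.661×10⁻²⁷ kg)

Acceleration: |q|V = ½mv² ⇒ v = √(2|q|V/m) = √(2·1.602×10⁻¹⁹·343/3.322×10⁻²⁷) ≈ 1.819×10⁵ m/s.
In the field: r = mv/(|q|B) = (3.322×10⁻²⁷)(1.819×10⁵)/((1.602×10⁻¹⁹)(0.200)) ≈ 0.0189 m.

r ≈ 0.0189 m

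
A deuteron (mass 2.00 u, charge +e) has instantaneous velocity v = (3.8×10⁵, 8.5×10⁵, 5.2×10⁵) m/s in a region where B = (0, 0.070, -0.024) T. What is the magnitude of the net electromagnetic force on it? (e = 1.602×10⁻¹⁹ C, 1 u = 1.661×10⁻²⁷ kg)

v×B = (-5.68×10⁴, 9120, 2.66×10⁴) N/C.
F = q v×B = (1.602×10⁻¹⁹ C)·(-5.68×10⁴, 9120, 2.66×10⁴) = (-9.10×10⁻¹⁵, 1.46×10⁻¹⁵, 4.26×10⁻¹⁵) N.
|F| = 1.02×10⁻¹⁴ N.

|F| ≈ 1.02×10⁻¹⁴ N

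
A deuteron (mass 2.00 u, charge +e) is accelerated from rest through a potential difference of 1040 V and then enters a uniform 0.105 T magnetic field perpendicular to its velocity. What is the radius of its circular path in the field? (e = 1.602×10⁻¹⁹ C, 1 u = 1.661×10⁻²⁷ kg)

r ≈ 0.0625 m

Acceleration: |q|V = ½mv² ⇒ v = √(2|q|V/m) = √(2·1.602×10⁻¹⁹·1040/3.322×10⁻²⁷) ≈ 3.167×10⁵ m/s.
In the field: r = mv/(|q|B) = (3.322×10⁻²⁷)(3.167×10⁵)/((1.602×10⁻¹⁹)(0.105)) ≈ 0.0625 m.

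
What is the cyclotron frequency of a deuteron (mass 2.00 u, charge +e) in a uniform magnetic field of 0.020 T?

f = |q|B/(2πm).
f = (1.602×10⁻¹⁹)(0.020)/(2π·3.322×10⁻²⁷) ≈ 1.5×10⁵ Hz.

f ≈ 1.5×10⁵ Hz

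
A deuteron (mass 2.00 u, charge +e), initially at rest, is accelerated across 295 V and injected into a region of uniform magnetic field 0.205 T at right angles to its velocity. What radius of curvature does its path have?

Acceleration: |q|V = ½mv² ⇒ v = √(2|q|V/m) = √(2·1.602×10⁻¹⁹·295/3.322×10⁻²⁷) ≈ 1.687×10⁵ m/s.
In the field: r = mv/(|q|B) = (3.322×10⁻²⁷)(1.687×10⁵)/((1.602×10⁻¹⁹)(0.205)) ≈ 0.0171 m.

r ≈ 0.0171 m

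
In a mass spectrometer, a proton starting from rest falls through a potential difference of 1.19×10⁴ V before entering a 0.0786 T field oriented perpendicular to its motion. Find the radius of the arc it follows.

r ≈ 0.201 m

Acceleration: |q|V = ½mv² ⇒ v = √(2|q|V/m) = √(2·1.602×10⁻¹⁹·1.19×10⁴/1.673×10⁻²⁷) ≈ 1.510×10⁶ m/s.
In the field: r = mv/(|q|B) = (1.673×10⁻²⁷)(1.510×10⁶)/((1.602×10⁻¹⁹)(0.0786)) ≈ 0.201 m.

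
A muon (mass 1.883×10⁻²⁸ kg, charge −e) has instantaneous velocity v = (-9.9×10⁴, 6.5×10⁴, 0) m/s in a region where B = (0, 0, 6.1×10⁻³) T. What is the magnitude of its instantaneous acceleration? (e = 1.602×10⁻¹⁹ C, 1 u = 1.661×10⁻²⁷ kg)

|a| ≈ 6.15×10¹¹ m/s²

v×B = (396, 604, 0) N/C.
F = q v×B = (−1.602×10⁻¹⁹ C)·(396, 604, 0) = (-6.35×10⁻¹⁷, -9.67×10⁻¹⁷, 0) N.
|a| = |F|/m = 1.157×10⁻¹⁶/1.883×10⁻²⁸ ≈ 6.15×10¹¹ m/s².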